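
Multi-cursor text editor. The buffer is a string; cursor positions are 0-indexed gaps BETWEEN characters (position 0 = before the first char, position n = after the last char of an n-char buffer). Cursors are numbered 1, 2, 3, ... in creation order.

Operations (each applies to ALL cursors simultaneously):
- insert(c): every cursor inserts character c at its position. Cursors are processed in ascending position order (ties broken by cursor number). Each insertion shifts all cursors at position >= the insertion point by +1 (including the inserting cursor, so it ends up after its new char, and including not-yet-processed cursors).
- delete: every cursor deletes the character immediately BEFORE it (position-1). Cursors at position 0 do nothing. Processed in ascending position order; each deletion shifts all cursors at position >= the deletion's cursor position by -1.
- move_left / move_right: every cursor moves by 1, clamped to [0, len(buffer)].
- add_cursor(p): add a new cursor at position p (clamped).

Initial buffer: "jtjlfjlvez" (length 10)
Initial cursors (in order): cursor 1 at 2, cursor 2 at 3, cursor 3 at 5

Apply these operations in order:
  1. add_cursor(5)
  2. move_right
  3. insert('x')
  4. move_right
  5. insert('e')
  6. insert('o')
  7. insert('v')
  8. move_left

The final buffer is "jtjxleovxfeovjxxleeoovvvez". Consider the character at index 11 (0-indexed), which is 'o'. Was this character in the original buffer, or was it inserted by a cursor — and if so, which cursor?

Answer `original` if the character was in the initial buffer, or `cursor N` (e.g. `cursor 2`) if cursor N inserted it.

Answer: cursor 2

Derivation:
After op 1 (add_cursor(5)): buffer="jtjlfjlvez" (len 10), cursors c1@2 c2@3 c3@5 c4@5, authorship ..........
After op 2 (move_right): buffer="jtjlfjlvez" (len 10), cursors c1@3 c2@4 c3@6 c4@6, authorship ..........
After op 3 (insert('x')): buffer="jtjxlxfjxxlvez" (len 14), cursors c1@4 c2@6 c3@10 c4@10, authorship ...1.2..34....
After op 4 (move_right): buffer="jtjxlxfjxxlvez" (len 14), cursors c1@5 c2@7 c3@11 c4@11, authorship ...1.2..34....
After op 5 (insert('e')): buffer="jtjxlexfejxxleevez" (len 18), cursors c1@6 c2@9 c3@15 c4@15, authorship ...1.12.2.34.34...
After op 6 (insert('o')): buffer="jtjxleoxfeojxxleeoovez" (len 22), cursors c1@7 c2@11 c3@19 c4@19, authorship ...1.112.22.34.3434...
After op 7 (insert('v')): buffer="jtjxleovxfeovjxxleeoovvvez" (len 26), cursors c1@8 c2@13 c3@23 c4@23, authorship ...1.1112.222.34.343434...
After op 8 (move_left): buffer="jtjxleovxfeovjxxleeoovvvez" (len 26), cursors c1@7 c2@12 c3@22 c4@22, authorship ...1.1112.222.34.343434...
Authorship (.=original, N=cursor N): . . . 1 . 1 1 1 2 . 2 2 2 . 3 4 . 3 4 3 4 3 4 . . .
Index 11: author = 2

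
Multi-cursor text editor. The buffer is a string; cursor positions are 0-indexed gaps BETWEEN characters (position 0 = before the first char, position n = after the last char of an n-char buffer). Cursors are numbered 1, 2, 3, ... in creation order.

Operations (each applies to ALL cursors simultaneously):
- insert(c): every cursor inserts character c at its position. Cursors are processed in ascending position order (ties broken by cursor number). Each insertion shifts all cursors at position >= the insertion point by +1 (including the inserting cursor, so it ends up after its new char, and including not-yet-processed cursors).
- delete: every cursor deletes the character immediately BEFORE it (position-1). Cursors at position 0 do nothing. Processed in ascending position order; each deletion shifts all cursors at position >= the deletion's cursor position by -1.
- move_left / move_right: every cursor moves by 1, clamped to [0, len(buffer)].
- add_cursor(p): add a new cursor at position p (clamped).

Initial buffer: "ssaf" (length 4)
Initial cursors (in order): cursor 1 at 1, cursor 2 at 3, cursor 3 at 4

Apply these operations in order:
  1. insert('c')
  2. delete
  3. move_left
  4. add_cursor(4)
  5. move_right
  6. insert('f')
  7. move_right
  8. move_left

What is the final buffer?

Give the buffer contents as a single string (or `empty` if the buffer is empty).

After op 1 (insert('c')): buffer="scsacfc" (len 7), cursors c1@2 c2@5 c3@7, authorship .1..2.3
After op 2 (delete): buffer="ssaf" (len 4), cursors c1@1 c2@3 c3@4, authorship ....
After op 3 (move_left): buffer="ssaf" (len 4), cursors c1@0 c2@2 c3@3, authorship ....
After op 4 (add_cursor(4)): buffer="ssaf" (len 4), cursors c1@0 c2@2 c3@3 c4@4, authorship ....
After op 5 (move_right): buffer="ssaf" (len 4), cursors c1@1 c2@3 c3@4 c4@4, authorship ....
After op 6 (insert('f')): buffer="sfsaffff" (len 8), cursors c1@2 c2@5 c3@8 c4@8, authorship .1..2.34
After op 7 (move_right): buffer="sfsaffff" (len 8), cursors c1@3 c2@6 c3@8 c4@8, authorship .1..2.34
After op 8 (move_left): buffer="sfsaffff" (len 8), cursors c1@2 c2@5 c3@7 c4@7, authorship .1..2.34

Answer: sfsaffff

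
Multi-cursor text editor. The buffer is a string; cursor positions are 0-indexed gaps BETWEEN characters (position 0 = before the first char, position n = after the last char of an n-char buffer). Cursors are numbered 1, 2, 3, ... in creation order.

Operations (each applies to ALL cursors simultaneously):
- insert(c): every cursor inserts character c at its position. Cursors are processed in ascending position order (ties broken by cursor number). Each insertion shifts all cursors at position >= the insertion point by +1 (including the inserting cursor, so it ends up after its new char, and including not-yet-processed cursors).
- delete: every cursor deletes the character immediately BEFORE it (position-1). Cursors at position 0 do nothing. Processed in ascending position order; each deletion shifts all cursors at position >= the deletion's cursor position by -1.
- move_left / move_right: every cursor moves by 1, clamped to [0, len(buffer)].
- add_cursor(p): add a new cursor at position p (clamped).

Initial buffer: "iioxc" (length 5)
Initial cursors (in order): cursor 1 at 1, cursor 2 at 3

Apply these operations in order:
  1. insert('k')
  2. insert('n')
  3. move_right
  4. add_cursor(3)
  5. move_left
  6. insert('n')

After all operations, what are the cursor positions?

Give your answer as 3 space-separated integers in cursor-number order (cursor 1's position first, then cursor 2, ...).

After op 1 (insert('k')): buffer="ikiokxc" (len 7), cursors c1@2 c2@5, authorship .1..2..
After op 2 (insert('n')): buffer="iknioknxc" (len 9), cursors c1@3 c2@7, authorship .11..22..
After op 3 (move_right): buffer="iknioknxc" (len 9), cursors c1@4 c2@8, authorship .11..22..
After op 4 (add_cursor(3)): buffer="iknioknxc" (len 9), cursors c3@3 c1@4 c2@8, authorship .11..22..
After op 5 (move_left): buffer="iknioknxc" (len 9), cursors c3@2 c1@3 c2@7, authorship .11..22..
After op 6 (insert('n')): buffer="iknnnioknnxc" (len 12), cursors c3@3 c1@5 c2@10, authorship .1311..222..

Answer: 5 10 3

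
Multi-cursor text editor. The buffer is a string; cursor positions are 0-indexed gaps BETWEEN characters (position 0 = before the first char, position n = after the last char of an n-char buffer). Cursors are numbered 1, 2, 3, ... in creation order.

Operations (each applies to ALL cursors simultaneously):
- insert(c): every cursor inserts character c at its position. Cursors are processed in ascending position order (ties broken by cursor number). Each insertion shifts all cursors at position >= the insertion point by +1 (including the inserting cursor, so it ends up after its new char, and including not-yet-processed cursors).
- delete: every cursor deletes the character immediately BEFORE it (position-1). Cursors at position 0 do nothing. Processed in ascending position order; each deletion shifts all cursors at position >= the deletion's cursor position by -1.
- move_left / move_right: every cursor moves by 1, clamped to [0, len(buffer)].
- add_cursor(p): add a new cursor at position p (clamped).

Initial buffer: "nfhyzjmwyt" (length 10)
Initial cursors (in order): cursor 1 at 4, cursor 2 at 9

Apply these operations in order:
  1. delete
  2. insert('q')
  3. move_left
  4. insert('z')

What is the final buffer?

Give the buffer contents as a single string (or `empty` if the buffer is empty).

Answer: nfhzqzjmwzqt

Derivation:
After op 1 (delete): buffer="nfhzjmwt" (len 8), cursors c1@3 c2@7, authorship ........
After op 2 (insert('q')): buffer="nfhqzjmwqt" (len 10), cursors c1@4 c2@9, authorship ...1....2.
After op 3 (move_left): buffer="nfhqzjmwqt" (len 10), cursors c1@3 c2@8, authorship ...1....2.
After op 4 (insert('z')): buffer="nfhzqzjmwzqt" (len 12), cursors c1@4 c2@10, authorship ...11....22.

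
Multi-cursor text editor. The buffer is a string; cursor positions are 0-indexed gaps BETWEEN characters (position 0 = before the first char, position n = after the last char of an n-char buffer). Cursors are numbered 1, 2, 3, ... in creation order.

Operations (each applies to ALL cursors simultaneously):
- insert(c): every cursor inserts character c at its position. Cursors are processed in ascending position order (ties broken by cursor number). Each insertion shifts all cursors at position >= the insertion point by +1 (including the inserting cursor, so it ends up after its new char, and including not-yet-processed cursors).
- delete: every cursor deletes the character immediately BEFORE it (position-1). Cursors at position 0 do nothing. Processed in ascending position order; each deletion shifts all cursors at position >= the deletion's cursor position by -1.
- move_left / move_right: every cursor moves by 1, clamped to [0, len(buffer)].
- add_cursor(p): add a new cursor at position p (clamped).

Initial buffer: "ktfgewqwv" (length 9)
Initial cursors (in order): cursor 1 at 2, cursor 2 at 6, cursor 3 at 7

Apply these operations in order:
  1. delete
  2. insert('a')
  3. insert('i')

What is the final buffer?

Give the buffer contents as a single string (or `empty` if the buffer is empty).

After op 1 (delete): buffer="kfgewv" (len 6), cursors c1@1 c2@4 c3@4, authorship ......
After op 2 (insert('a')): buffer="kafgeaawv" (len 9), cursors c1@2 c2@7 c3@7, authorship .1...23..
After op 3 (insert('i')): buffer="kaifgeaaiiwv" (len 12), cursors c1@3 c2@10 c3@10, authorship .11...2323..

Answer: kaifgeaaiiwv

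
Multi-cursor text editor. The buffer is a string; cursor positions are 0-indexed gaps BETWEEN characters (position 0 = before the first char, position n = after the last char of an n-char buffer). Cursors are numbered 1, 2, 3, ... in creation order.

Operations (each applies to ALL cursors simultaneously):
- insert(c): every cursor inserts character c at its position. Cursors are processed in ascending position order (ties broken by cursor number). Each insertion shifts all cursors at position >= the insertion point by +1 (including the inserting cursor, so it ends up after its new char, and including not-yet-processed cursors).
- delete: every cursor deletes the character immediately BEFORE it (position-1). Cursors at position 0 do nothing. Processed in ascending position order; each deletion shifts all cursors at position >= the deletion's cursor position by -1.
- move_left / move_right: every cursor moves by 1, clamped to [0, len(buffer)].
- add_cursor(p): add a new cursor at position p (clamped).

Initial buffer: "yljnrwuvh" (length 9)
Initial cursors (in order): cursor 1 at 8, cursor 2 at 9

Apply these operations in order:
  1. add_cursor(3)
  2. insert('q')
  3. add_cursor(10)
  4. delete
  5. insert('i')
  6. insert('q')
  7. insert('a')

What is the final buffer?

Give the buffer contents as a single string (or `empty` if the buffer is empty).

Answer: yljiqanrwuiiqqaahiqa

Derivation:
After op 1 (add_cursor(3)): buffer="yljnrwuvh" (len 9), cursors c3@3 c1@8 c2@9, authorship .........
After op 2 (insert('q')): buffer="yljqnrwuvqhq" (len 12), cursors c3@4 c1@10 c2@12, authorship ...3.....1.2
After op 3 (add_cursor(10)): buffer="yljqnrwuvqhq" (len 12), cursors c3@4 c1@10 c4@10 c2@12, authorship ...3.....1.2
After op 4 (delete): buffer="yljnrwuh" (len 8), cursors c3@3 c1@7 c4@7 c2@8, authorship ........
After op 5 (insert('i')): buffer="yljinrwuiihi" (len 12), cursors c3@4 c1@10 c4@10 c2@12, authorship ...3....14.2
After op 6 (insert('q')): buffer="yljiqnrwuiiqqhiq" (len 16), cursors c3@5 c1@13 c4@13 c2@16, authorship ...33....1414.22
After op 7 (insert('a')): buffer="yljiqanrwuiiqqaahiqa" (len 20), cursors c3@6 c1@16 c4@16 c2@20, authorship ...333....141414.222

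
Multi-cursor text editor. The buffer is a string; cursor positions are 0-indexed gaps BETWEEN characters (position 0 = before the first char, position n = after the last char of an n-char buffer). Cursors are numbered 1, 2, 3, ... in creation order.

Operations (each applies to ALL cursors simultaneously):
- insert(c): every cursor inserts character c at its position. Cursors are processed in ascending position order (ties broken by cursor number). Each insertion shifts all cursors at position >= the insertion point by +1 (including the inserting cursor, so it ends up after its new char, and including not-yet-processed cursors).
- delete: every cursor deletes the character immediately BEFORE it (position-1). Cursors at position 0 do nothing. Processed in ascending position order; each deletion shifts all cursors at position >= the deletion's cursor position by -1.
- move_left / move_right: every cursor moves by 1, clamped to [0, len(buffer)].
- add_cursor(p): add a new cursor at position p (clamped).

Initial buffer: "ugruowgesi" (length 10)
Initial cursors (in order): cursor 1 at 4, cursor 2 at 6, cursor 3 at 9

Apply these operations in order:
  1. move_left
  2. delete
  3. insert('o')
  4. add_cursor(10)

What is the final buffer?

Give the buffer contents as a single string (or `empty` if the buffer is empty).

Answer: ugouowgosi

Derivation:
After op 1 (move_left): buffer="ugruowgesi" (len 10), cursors c1@3 c2@5 c3@8, authorship ..........
After op 2 (delete): buffer="uguwgsi" (len 7), cursors c1@2 c2@3 c3@5, authorship .......
After op 3 (insert('o')): buffer="ugouowgosi" (len 10), cursors c1@3 c2@5 c3@8, authorship ..1.2..3..
After op 4 (add_cursor(10)): buffer="ugouowgosi" (len 10), cursors c1@3 c2@5 c3@8 c4@10, authorship ..1.2..3..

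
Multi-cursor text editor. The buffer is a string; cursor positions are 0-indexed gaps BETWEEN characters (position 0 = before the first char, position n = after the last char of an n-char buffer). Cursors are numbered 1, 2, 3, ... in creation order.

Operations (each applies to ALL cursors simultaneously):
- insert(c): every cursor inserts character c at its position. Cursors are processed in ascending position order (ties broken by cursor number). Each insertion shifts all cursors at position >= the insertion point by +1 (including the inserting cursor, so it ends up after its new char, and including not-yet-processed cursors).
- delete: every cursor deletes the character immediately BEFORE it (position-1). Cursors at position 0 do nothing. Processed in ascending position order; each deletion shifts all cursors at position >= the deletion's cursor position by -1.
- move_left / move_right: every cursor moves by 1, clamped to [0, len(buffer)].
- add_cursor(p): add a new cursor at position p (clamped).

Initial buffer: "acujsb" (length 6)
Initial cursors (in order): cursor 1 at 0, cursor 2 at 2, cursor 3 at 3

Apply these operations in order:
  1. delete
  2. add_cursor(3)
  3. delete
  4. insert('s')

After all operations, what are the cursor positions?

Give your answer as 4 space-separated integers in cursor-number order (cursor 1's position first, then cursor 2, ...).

After op 1 (delete): buffer="ajsb" (len 4), cursors c1@0 c2@1 c3@1, authorship ....
After op 2 (add_cursor(3)): buffer="ajsb" (len 4), cursors c1@0 c2@1 c3@1 c4@3, authorship ....
After op 3 (delete): buffer="jb" (len 2), cursors c1@0 c2@0 c3@0 c4@1, authorship ..
After op 4 (insert('s')): buffer="sssjsb" (len 6), cursors c1@3 c2@3 c3@3 c4@5, authorship 123.4.

Answer: 3 3 3 5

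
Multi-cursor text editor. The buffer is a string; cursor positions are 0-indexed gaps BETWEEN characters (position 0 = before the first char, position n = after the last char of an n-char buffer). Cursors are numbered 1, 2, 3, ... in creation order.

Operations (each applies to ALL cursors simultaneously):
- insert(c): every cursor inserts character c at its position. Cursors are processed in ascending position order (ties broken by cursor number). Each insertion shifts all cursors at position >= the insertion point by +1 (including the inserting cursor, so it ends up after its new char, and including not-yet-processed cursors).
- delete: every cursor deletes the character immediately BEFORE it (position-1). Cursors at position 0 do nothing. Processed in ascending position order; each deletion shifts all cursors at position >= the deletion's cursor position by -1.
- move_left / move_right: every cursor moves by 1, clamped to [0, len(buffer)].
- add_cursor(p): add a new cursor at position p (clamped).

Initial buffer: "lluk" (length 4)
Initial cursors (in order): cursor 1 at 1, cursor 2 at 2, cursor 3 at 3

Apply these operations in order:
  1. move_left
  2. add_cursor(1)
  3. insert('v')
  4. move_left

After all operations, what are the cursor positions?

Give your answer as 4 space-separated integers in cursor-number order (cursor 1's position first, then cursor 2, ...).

Answer: 0 3 5 3

Derivation:
After op 1 (move_left): buffer="lluk" (len 4), cursors c1@0 c2@1 c3@2, authorship ....
After op 2 (add_cursor(1)): buffer="lluk" (len 4), cursors c1@0 c2@1 c4@1 c3@2, authorship ....
After op 3 (insert('v')): buffer="vlvvlvuk" (len 8), cursors c1@1 c2@4 c4@4 c3@6, authorship 1.24.3..
After op 4 (move_left): buffer="vlvvlvuk" (len 8), cursors c1@0 c2@3 c4@3 c3@5, authorship 1.24.3..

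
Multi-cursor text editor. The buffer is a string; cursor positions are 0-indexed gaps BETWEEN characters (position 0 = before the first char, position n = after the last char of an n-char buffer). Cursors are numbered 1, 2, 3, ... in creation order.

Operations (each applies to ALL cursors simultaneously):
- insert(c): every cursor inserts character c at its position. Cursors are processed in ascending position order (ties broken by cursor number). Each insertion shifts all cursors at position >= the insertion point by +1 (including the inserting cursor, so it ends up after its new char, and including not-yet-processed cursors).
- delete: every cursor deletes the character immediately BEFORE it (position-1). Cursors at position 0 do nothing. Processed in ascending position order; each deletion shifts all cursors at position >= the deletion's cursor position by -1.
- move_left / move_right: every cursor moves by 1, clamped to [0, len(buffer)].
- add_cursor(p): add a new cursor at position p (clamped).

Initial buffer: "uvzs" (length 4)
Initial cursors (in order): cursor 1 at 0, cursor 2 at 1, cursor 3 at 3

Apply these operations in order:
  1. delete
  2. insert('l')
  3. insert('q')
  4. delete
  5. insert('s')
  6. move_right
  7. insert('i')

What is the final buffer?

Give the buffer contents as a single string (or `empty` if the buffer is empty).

After op 1 (delete): buffer="vs" (len 2), cursors c1@0 c2@0 c3@1, authorship ..
After op 2 (insert('l')): buffer="llvls" (len 5), cursors c1@2 c2@2 c3@4, authorship 12.3.
After op 3 (insert('q')): buffer="llqqvlqs" (len 8), cursors c1@4 c2@4 c3@7, authorship 1212.33.
After op 4 (delete): buffer="llvls" (len 5), cursors c1@2 c2@2 c3@4, authorship 12.3.
After op 5 (insert('s')): buffer="llssvlss" (len 8), cursors c1@4 c2@4 c3@7, authorship 1212.33.
After op 6 (move_right): buffer="llssvlss" (len 8), cursors c1@5 c2@5 c3@8, authorship 1212.33.
After op 7 (insert('i')): buffer="llssviilssi" (len 11), cursors c1@7 c2@7 c3@11, authorship 1212.1233.3

Answer: llssviilssi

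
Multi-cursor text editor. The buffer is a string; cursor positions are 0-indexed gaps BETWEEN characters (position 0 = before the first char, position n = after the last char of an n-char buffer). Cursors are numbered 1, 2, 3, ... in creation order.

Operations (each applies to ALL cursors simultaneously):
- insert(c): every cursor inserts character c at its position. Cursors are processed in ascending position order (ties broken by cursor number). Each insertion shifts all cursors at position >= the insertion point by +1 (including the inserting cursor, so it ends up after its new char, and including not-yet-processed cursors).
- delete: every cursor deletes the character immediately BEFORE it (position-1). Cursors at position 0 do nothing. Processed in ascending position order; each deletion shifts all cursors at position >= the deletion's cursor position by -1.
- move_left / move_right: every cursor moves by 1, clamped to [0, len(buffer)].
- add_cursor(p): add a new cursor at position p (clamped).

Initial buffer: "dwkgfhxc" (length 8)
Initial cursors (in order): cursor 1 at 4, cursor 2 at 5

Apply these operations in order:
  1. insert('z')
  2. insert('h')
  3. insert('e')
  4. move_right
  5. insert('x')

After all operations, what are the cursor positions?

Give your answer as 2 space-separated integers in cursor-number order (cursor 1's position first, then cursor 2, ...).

Answer: 9 14

Derivation:
After op 1 (insert('z')): buffer="dwkgzfzhxc" (len 10), cursors c1@5 c2@7, authorship ....1.2...
After op 2 (insert('h')): buffer="dwkgzhfzhhxc" (len 12), cursors c1@6 c2@9, authorship ....11.22...
After op 3 (insert('e')): buffer="dwkgzhefzhehxc" (len 14), cursors c1@7 c2@11, authorship ....111.222...
After op 4 (move_right): buffer="dwkgzhefzhehxc" (len 14), cursors c1@8 c2@12, authorship ....111.222...
After op 5 (insert('x')): buffer="dwkgzhefxzhehxxc" (len 16), cursors c1@9 c2@14, authorship ....111.1222.2..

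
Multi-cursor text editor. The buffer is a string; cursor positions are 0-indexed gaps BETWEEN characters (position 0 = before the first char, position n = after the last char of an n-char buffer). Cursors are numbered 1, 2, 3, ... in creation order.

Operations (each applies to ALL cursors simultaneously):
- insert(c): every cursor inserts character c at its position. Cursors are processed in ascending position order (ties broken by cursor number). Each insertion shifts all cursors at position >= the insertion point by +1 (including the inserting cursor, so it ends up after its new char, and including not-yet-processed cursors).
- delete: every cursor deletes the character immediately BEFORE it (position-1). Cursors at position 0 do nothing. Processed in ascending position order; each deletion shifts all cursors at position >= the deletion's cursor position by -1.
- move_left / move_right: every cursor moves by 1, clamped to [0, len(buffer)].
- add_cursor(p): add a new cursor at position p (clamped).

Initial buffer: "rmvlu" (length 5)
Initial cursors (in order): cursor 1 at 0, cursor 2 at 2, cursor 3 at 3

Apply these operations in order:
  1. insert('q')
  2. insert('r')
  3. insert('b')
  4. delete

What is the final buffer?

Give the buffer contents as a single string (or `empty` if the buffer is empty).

After op 1 (insert('q')): buffer="qrmqvqlu" (len 8), cursors c1@1 c2@4 c3@6, authorship 1..2.3..
After op 2 (insert('r')): buffer="qrrmqrvqrlu" (len 11), cursors c1@2 c2@6 c3@9, authorship 11..22.33..
After op 3 (insert('b')): buffer="qrbrmqrbvqrblu" (len 14), cursors c1@3 c2@8 c3@12, authorship 111..222.333..
After op 4 (delete): buffer="qrrmqrvqrlu" (len 11), cursors c1@2 c2@6 c3@9, authorship 11..22.33..

Answer: qrrmqrvqrlu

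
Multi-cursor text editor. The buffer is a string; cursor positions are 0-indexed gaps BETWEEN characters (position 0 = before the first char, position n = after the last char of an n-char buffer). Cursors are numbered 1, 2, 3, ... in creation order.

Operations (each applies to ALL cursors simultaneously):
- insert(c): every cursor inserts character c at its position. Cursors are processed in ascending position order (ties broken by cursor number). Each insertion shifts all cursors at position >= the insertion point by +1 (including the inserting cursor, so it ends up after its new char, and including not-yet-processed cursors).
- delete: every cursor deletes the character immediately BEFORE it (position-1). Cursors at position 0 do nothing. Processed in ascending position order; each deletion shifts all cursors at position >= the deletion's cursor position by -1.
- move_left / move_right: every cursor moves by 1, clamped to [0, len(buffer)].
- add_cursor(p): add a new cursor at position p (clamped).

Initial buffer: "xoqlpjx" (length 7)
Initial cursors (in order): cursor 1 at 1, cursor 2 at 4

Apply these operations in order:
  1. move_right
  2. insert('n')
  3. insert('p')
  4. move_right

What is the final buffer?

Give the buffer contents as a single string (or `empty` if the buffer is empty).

After op 1 (move_right): buffer="xoqlpjx" (len 7), cursors c1@2 c2@5, authorship .......
After op 2 (insert('n')): buffer="xonqlpnjx" (len 9), cursors c1@3 c2@7, authorship ..1...2..
After op 3 (insert('p')): buffer="xonpqlpnpjx" (len 11), cursors c1@4 c2@9, authorship ..11...22..
After op 4 (move_right): buffer="xonpqlpnpjx" (len 11), cursors c1@5 c2@10, authorship ..11...22..

Answer: xonpqlpnpjx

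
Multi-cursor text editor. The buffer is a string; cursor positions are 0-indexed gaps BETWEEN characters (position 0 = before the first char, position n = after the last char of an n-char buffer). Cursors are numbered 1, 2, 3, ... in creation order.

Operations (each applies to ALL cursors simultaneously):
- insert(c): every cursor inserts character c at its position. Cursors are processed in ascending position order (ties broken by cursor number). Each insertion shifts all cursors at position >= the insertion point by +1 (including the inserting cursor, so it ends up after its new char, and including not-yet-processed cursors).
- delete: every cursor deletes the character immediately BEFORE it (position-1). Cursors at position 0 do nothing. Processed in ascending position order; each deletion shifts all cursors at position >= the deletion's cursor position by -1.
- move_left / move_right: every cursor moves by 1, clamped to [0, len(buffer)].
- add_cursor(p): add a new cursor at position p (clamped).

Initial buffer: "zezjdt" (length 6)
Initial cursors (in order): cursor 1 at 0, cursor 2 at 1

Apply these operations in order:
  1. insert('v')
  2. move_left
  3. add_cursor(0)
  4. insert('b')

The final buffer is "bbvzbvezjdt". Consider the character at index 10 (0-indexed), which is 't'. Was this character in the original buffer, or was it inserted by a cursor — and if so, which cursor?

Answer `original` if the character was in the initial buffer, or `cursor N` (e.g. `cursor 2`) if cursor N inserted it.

Answer: original

Derivation:
After op 1 (insert('v')): buffer="vzvezjdt" (len 8), cursors c1@1 c2@3, authorship 1.2.....
After op 2 (move_left): buffer="vzvezjdt" (len 8), cursors c1@0 c2@2, authorship 1.2.....
After op 3 (add_cursor(0)): buffer="vzvezjdt" (len 8), cursors c1@0 c3@0 c2@2, authorship 1.2.....
After op 4 (insert('b')): buffer="bbvzbvezjdt" (len 11), cursors c1@2 c3@2 c2@5, authorship 131.22.....
Authorship (.=original, N=cursor N): 1 3 1 . 2 2 . . . . .
Index 10: author = original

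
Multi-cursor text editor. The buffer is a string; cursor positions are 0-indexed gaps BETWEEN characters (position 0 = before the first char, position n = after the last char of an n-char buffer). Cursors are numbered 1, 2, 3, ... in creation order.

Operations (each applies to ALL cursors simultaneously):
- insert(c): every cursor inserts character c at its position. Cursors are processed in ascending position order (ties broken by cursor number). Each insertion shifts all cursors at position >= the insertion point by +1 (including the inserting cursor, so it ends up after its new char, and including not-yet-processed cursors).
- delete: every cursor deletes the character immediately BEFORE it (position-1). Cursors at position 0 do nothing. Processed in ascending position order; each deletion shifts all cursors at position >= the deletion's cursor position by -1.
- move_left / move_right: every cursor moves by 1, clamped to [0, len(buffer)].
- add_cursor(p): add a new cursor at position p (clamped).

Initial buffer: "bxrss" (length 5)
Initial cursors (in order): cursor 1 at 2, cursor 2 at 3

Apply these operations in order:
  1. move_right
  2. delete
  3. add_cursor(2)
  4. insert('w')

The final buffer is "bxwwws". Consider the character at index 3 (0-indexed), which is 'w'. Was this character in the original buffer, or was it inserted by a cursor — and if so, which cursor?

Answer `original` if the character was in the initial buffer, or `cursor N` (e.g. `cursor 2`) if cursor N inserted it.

After op 1 (move_right): buffer="bxrss" (len 5), cursors c1@3 c2@4, authorship .....
After op 2 (delete): buffer="bxs" (len 3), cursors c1@2 c2@2, authorship ...
After op 3 (add_cursor(2)): buffer="bxs" (len 3), cursors c1@2 c2@2 c3@2, authorship ...
After op 4 (insert('w')): buffer="bxwwws" (len 6), cursors c1@5 c2@5 c3@5, authorship ..123.
Authorship (.=original, N=cursor N): . . 1 2 3 .
Index 3: author = 2

Answer: cursor 2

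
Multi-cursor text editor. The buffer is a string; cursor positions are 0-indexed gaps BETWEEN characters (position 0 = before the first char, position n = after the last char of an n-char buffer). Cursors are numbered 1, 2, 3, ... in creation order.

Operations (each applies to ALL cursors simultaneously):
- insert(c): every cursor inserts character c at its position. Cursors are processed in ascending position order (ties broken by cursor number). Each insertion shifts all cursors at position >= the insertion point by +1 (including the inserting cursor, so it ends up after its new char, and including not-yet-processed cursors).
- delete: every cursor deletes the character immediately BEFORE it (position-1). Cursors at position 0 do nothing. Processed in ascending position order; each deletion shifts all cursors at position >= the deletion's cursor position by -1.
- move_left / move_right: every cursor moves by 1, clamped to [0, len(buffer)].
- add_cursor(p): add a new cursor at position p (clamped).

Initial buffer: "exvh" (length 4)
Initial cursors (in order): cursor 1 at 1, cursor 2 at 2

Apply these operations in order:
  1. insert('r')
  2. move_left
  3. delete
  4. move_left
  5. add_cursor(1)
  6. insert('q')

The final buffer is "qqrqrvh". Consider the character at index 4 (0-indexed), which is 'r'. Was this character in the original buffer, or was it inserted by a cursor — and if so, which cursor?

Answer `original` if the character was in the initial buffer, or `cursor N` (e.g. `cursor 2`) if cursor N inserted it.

Answer: cursor 2

Derivation:
After op 1 (insert('r')): buffer="erxrvh" (len 6), cursors c1@2 c2@4, authorship .1.2..
After op 2 (move_left): buffer="erxrvh" (len 6), cursors c1@1 c2@3, authorship .1.2..
After op 3 (delete): buffer="rrvh" (len 4), cursors c1@0 c2@1, authorship 12..
After op 4 (move_left): buffer="rrvh" (len 4), cursors c1@0 c2@0, authorship 12..
After op 5 (add_cursor(1)): buffer="rrvh" (len 4), cursors c1@0 c2@0 c3@1, authorship 12..
After op 6 (insert('q')): buffer="qqrqrvh" (len 7), cursors c1@2 c2@2 c3@4, authorship 12132..
Authorship (.=original, N=cursor N): 1 2 1 3 2 . .
Index 4: author = 2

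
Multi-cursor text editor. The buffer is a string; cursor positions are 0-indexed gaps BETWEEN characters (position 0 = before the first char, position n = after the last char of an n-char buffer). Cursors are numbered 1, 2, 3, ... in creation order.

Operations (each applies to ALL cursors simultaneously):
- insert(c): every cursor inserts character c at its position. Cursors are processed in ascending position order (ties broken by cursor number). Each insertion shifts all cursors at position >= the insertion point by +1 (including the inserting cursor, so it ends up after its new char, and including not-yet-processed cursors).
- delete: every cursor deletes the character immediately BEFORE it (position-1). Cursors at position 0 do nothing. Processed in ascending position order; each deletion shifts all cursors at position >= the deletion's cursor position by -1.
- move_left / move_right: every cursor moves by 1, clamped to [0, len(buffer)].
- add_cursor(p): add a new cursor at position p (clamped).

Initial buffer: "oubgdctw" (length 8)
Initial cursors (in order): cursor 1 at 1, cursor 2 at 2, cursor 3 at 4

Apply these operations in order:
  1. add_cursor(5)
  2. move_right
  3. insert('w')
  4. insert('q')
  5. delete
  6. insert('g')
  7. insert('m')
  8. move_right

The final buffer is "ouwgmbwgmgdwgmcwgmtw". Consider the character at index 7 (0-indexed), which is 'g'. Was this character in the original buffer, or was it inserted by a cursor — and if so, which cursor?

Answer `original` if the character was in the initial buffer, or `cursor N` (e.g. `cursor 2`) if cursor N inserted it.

After op 1 (add_cursor(5)): buffer="oubgdctw" (len 8), cursors c1@1 c2@2 c3@4 c4@5, authorship ........
After op 2 (move_right): buffer="oubgdctw" (len 8), cursors c1@2 c2@3 c3@5 c4@6, authorship ........
After op 3 (insert('w')): buffer="ouwbwgdwcwtw" (len 12), cursors c1@3 c2@5 c3@8 c4@10, authorship ..1.2..3.4..
After op 4 (insert('q')): buffer="ouwqbwqgdwqcwqtw" (len 16), cursors c1@4 c2@7 c3@11 c4@14, authorship ..11.22..33.44..
After op 5 (delete): buffer="ouwbwgdwcwtw" (len 12), cursors c1@3 c2@5 c3@8 c4@10, authorship ..1.2..3.4..
After op 6 (insert('g')): buffer="ouwgbwggdwgcwgtw" (len 16), cursors c1@4 c2@7 c3@11 c4@14, authorship ..11.22..33.44..
After op 7 (insert('m')): buffer="ouwgmbwgmgdwgmcwgmtw" (len 20), cursors c1@5 c2@9 c3@14 c4@18, authorship ..111.222..333.444..
After op 8 (move_right): buffer="ouwgmbwgmgdwgmcwgmtw" (len 20), cursors c1@6 c2@10 c3@15 c4@19, authorship ..111.222..333.444..
Authorship (.=original, N=cursor N): . . 1 1 1 . 2 2 2 . . 3 3 3 . 4 4 4 . .
Index 7: author = 2

Answer: cursor 2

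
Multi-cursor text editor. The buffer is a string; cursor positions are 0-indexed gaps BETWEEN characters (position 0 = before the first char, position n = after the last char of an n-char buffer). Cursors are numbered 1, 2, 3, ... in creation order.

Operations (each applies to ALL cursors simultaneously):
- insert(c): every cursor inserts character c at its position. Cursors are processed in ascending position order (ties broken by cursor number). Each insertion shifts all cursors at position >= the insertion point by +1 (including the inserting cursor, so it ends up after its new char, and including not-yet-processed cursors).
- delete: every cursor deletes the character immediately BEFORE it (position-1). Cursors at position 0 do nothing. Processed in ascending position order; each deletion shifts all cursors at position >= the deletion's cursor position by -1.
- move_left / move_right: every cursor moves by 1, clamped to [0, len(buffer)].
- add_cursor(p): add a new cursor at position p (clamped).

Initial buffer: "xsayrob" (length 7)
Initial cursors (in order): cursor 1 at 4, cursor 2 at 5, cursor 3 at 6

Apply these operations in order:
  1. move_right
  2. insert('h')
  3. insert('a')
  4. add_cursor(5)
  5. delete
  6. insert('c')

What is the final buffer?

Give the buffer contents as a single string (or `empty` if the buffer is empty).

After op 1 (move_right): buffer="xsayrob" (len 7), cursors c1@5 c2@6 c3@7, authorship .......
After op 2 (insert('h')): buffer="xsayrhohbh" (len 10), cursors c1@6 c2@8 c3@10, authorship .....1.2.3
After op 3 (insert('a')): buffer="xsayrhaohabha" (len 13), cursors c1@7 c2@10 c3@13, authorship .....11.22.33
After op 4 (add_cursor(5)): buffer="xsayrhaohabha" (len 13), cursors c4@5 c1@7 c2@10 c3@13, authorship .....11.22.33
After op 5 (delete): buffer="xsayhohbh" (len 9), cursors c4@4 c1@5 c2@7 c3@9, authorship ....1.2.3
After op 6 (insert('c')): buffer="xsaychcohcbhc" (len 13), cursors c4@5 c1@7 c2@10 c3@13, authorship ....411.22.33

Answer: xsaychcohcbhc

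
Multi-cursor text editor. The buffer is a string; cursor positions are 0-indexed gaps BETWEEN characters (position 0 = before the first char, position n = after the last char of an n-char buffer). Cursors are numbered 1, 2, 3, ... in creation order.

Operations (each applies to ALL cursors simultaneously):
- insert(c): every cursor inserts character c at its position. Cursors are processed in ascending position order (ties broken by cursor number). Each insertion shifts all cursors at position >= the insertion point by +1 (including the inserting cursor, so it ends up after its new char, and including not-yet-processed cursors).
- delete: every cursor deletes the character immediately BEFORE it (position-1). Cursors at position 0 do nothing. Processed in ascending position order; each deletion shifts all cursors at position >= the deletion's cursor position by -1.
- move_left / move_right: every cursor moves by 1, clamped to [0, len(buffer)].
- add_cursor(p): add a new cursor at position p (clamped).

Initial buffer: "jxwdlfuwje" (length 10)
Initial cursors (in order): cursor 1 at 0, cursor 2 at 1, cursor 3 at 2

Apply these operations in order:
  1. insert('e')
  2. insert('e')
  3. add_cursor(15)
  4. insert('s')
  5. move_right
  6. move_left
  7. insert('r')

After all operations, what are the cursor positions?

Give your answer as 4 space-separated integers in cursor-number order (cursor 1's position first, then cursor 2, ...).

After op 1 (insert('e')): buffer="ejexewdlfuwje" (len 13), cursors c1@1 c2@3 c3@5, authorship 1.2.3........
After op 2 (insert('e')): buffer="eejeexeewdlfuwje" (len 16), cursors c1@2 c2@5 c3@8, authorship 11.22.33........
After op 3 (add_cursor(15)): buffer="eejeexeewdlfuwje" (len 16), cursors c1@2 c2@5 c3@8 c4@15, authorship 11.22.33........
After op 4 (insert('s')): buffer="eesjeesxeeswdlfuwjse" (len 20), cursors c1@3 c2@7 c3@11 c4@19, authorship 111.222.333.......4.
After op 5 (move_right): buffer="eesjeesxeeswdlfuwjse" (len 20), cursors c1@4 c2@8 c3@12 c4@20, authorship 111.222.333.......4.
After op 6 (move_left): buffer="eesjeesxeeswdlfuwjse" (len 20), cursors c1@3 c2@7 c3@11 c4@19, authorship 111.222.333.......4.
After op 7 (insert('r')): buffer="eesrjeesrxeesrwdlfuwjsre" (len 24), cursors c1@4 c2@9 c3@14 c4@23, authorship 1111.2222.3333.......44.

Answer: 4 9 14 23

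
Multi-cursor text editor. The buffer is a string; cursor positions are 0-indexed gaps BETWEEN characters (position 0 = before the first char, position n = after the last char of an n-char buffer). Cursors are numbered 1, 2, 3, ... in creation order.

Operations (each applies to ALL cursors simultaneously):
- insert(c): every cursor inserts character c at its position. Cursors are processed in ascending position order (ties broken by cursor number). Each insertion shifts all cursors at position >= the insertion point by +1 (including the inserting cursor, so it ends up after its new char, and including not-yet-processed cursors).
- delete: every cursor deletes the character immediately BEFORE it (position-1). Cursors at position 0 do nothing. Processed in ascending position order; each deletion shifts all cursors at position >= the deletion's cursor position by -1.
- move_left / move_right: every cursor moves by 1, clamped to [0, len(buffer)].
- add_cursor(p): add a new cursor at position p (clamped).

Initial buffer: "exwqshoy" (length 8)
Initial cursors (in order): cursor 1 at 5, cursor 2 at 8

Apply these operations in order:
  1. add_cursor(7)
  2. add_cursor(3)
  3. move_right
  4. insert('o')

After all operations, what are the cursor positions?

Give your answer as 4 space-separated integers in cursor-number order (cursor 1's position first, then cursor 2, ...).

After op 1 (add_cursor(7)): buffer="exwqshoy" (len 8), cursors c1@5 c3@7 c2@8, authorship ........
After op 2 (add_cursor(3)): buffer="exwqshoy" (len 8), cursors c4@3 c1@5 c3@7 c2@8, authorship ........
After op 3 (move_right): buffer="exwqshoy" (len 8), cursors c4@4 c1@6 c2@8 c3@8, authorship ........
After op 4 (insert('o')): buffer="exwqoshooyoo" (len 12), cursors c4@5 c1@8 c2@12 c3@12, authorship ....4..1..23

Answer: 8 12 12 5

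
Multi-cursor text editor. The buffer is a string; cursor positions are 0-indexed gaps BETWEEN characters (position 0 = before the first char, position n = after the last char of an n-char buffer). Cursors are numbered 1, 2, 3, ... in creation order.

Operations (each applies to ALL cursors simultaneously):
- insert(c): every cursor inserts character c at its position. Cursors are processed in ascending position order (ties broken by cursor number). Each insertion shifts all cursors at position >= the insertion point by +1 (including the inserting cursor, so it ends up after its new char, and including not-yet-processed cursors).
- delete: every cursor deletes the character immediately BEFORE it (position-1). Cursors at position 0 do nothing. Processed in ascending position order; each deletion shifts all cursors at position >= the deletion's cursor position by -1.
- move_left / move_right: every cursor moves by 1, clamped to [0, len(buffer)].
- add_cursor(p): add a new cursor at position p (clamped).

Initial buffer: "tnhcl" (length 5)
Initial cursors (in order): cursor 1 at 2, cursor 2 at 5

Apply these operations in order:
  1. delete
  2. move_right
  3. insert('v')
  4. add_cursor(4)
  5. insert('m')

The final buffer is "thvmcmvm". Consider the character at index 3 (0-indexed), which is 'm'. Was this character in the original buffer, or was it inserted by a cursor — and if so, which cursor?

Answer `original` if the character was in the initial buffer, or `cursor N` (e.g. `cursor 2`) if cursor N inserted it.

After op 1 (delete): buffer="thc" (len 3), cursors c1@1 c2@3, authorship ...
After op 2 (move_right): buffer="thc" (len 3), cursors c1@2 c2@3, authorship ...
After op 3 (insert('v')): buffer="thvcv" (len 5), cursors c1@3 c2@5, authorship ..1.2
After op 4 (add_cursor(4)): buffer="thvcv" (len 5), cursors c1@3 c3@4 c2@5, authorship ..1.2
After op 5 (insert('m')): buffer="thvmcmvm" (len 8), cursors c1@4 c3@6 c2@8, authorship ..11.322
Authorship (.=original, N=cursor N): . . 1 1 . 3 2 2
Index 3: author = 1

Answer: cursor 1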